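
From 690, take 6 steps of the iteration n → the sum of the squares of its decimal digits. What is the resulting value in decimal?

37

690 → 6² + 9² + 0² = 36 + 81 + 0 = 117
117 → 1² + 1² + 7² = 1 + 1 + 49 = 51
51 → 5² + 1² = 25 + 1 = 26
26 → 2² + 6² = 4 + 36 = 40
40 → 4² + 0² = 16 + 0 = 16
16 → 1² + 6² = 1 + 36 = 37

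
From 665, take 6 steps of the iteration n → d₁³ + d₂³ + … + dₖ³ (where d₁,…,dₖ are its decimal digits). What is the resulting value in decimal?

665 → 557
557 → 593
593 → 881
881 → 1025
1025 → 134
134 → 92

92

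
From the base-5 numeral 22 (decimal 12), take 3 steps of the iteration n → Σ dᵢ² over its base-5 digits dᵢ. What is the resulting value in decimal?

12 = (2,2)_5 → 2² + 2² = 8
8 = (1,3)_5 → 1² + 3² = 10
10 = (2,0)_5 → 2² + 0² = 4

4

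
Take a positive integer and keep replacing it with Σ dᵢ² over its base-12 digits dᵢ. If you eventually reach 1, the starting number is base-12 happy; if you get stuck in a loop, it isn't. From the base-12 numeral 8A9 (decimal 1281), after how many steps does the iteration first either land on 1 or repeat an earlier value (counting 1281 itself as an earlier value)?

7

1281 = (8,10,9)_12 → 8² + 10² + 9² = 245
245 = (1,8,5)_12 → 1² + 8² + 5² = 90
90 = (7,6)_12 → 7² + 6² = 85
85 = (7,1)_12 → 7² + 1² = 50
50 = (4,2)_12 → 4² + 2² = 20
20 = (1,8)_12 → 1² + 8² = 65
65 = (5,5)_12 → 5² + 5² = 50  — 50 repeats.
That took 7 steps.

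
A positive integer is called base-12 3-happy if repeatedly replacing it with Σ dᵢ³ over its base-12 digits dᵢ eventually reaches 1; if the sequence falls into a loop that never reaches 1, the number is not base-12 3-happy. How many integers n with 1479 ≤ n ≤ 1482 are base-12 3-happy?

1479: 1479 → 1054 → 1370 → 953 → 684 → 793 → 342 → 288 → 8 → 512 → 755 → 1464 → 1008 → 343 → 415 → 1351 → 1136 → 1855 → 1344 → 793  (repeats 793)
1480: 1480 → 1091 → 1890 → 219 → 244 → 577 → 65 → 250 → 1513 → 1217 → 762 → 368 → 736 → 190 → 1028 → 856 → 1520 → 1728 → 1  (reaches 1)
1481: 1481 → 1152 → 512 → 755 → 1464 → 1008 → 343 → 415 → 1351 → 1136 → 1855 → 1344 → 793 → 342 → 288 → 8 → 512  (repeats 512)
1482: 1482 → 1243 → 1198 → 1539 → 1539  (repeats 1539)
base-12 3-happy: 1480

1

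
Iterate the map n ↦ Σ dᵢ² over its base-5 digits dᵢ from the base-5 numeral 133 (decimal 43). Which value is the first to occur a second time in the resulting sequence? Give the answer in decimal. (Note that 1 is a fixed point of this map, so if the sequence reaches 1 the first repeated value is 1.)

1

43 = (1,3,3)_5 → 1² + 3² + 3² = 1 + 9 + 9 = 19
19 = (3,4)_5 → 3² + 4² = 9 + 16 = 25
25 = (1,0,0)_5 → 1² + 0² + 0² = 1 + 0 + 0 = 1  — reached the fixed point 1.
1 → 1, so 1 is the first repeated value.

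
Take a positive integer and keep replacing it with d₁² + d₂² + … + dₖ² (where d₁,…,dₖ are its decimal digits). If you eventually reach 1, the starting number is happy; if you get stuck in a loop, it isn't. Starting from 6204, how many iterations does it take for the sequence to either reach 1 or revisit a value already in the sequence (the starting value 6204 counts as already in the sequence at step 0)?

11

6204 → 6² + 2² + 0² + 4² = 56
56 → 5² + 6² = 61
61 → 6² + 1² = 37
37 → 3² + 7² = 58
58 → 5² + 8² = 89
89 → 8² + 9² = 145
145 → 1² + 4² + 5² = 42
42 → 4² + 2² = 20
20 → 2² + 0² = 4
4 → 4² = 16
16 → 1² + 6² = 37  — 37 repeats.
That took 11 steps.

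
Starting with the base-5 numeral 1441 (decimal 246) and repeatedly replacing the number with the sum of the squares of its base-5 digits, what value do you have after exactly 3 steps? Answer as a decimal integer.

18

246 = (1,4,4,1)_5 → 1² + 4² + 4² + 1² = 1 + 16 + 16 + 1 = 34
34 = (1,1,4)_5 → 1² + 1² + 4² = 1 + 1 + 16 = 18
18 = (3,3)_5 → 3² + 3² = 9 + 9 = 18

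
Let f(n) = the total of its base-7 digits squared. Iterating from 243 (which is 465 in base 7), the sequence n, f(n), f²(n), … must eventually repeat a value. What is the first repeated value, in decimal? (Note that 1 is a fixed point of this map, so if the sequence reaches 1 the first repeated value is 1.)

243 = (4,6,5)_7 → 77
77 = (1,4,0)_7 → 17
17 = (2,3)_7 → 13
13 = (1,6)_7 → 37
37 = (5,2)_7 → 29
29 = (4,1)_7 → 17  — 17 already appeared earlier.

17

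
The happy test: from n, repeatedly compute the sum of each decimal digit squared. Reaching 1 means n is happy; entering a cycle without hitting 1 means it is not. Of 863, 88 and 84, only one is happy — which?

863

863: 863 → 109 → 82 → 68 → 100 → 1  — reaches 1 (happy)
88: 88 → 128 → 69 → 117 → 51 → 26 → 40 → 16 → 37 → 58 → 89 → 145 → 42 → 20 → 4 → 16  — repeats 16 (not happy)
84: 84 → 80 → 64 → 52 → 29 → 85 → 89 → 145 → 42 → 20 → 4 → 16 → 37 → 58 → 89  — repeats 89 (not happy)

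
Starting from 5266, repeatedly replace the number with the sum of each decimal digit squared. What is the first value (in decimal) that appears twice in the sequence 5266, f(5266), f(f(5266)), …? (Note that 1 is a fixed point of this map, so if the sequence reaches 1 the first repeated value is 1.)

5266 → 5² + 2² + 6² + 6² = 25 + 4 + 36 + 36 = 101
101 → 1² + 0² + 1² = 1 + 0 + 1 = 2
2 → 2² = 4
4 → 4² = 16
16 → 1² + 6² = 1 + 36 = 37
37 → 3² + 7² = 9 + 49 = 58
58 → 5² + 8² = 25 + 64 = 89
89 → 8² + 9² = 64 + 81 = 145
145 → 1² + 4² + 5² = 1 + 16 + 25 = 42
42 → 4² + 2² = 16 + 4 = 20
20 → 2² + 0² = 4 + 0 = 4  — 4 already appeared earlier.

4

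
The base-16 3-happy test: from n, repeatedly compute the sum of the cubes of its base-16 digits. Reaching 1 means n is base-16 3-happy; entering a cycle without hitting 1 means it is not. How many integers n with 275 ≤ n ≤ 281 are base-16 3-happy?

275: 275 → 29 → 2198 → 1457 → 1457  (repeats 1457)
276: 276 → 66 → 72 → 576 → 72  (repeats 72)
277: 277 → 127 → 3718 → 3472 → 2926 → 4291 → 1756 → 4141 → 2206 → 3985 → 4105 → 730 → 3205 → 2365 → 2953 → 2572 → 2728 → 2512 → 2926  (repeats 2926)
278: 278 → 218 → 3197 → 4268 → 2729 → 2729  (repeats 2729)
279: 279 → 345 → 855 → 495 → 6120 → 3600 → 2745 → 3060 → 4770 → 1017 → 4131 → 36 → 72 → 576 → 72  (repeats 72)
280: 280 → 514 → 16 → 1  (reaches 1)
281: 281 → 731 → 3536 → 4394 → 1010 → 3410 → 2330 → 1730 → 1952 → 1343 → 3527 → 4268 → 2729 → 2729  (repeats 2729)
base-16 3-happy: 280

1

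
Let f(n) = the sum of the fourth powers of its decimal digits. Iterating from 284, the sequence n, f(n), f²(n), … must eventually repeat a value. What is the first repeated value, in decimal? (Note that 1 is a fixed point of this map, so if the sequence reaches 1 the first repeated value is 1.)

284 → 2⁴ + 8⁴ + 4⁴ = 16 + 4096 + 256 = 4368
4368 → 4⁴ + 3⁴ + 6⁴ + 8⁴ = 256 + 81 + 1296 + 4096 = 5729
5729 → 5⁴ + 7⁴ + 2⁴ + 9⁴ = 625 + 2401 + 16 + 6561 = 9603
9603 → 9⁴ + 6⁴ + 0⁴ + 3⁴ = 6561 + 1296 + 0 + 81 = 7938
7938 → 7⁴ + 9⁴ + 3⁴ + 8⁴ = 2401 + 6561 + 81 + 4096 = 13139
13139 → 1⁴ + 3⁴ + 1⁴ + 3⁴ + 9⁴ = 1 + 81 + 1 + 81 + 6561 = 6725
6725 → 6⁴ + 7⁴ + 2⁴ + 5⁴ = 1296 + 2401 + 16 + 625 = 4338
4338 → 4⁴ + 3⁴ + 3⁴ + 8⁴ = 256 + 81 + 81 + 4096 = 4514
4514 → 4⁴ + 5⁴ + 1⁴ + 4⁴ = 256 + 625 + 1 + 256 = 1138
1138 → 1⁴ + 1⁴ + 3⁴ + 8⁴ = 1 + 1 + 81 + 4096 = 4179
4179 → 4⁴ + 1⁴ + 7⁴ + 9⁴ = 256 + 1 + 2401 + 6561 = 9219
9219 → 9⁴ + 2⁴ + 1⁴ + 9⁴ = 6561 + 16 + 1 + 6561 = 13139  — 13139 already appeared earlier.

13139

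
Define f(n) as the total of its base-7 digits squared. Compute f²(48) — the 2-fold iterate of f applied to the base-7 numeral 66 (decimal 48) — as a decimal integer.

48 = (6,6)_7 → 6² + 6² = 72
72 = (1,3,2)_7 → 1² + 3² + 2² = 14

14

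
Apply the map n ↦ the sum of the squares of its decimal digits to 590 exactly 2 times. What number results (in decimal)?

590 → 5² + 9² + 0² = 25 + 81 + 0 = 106
106 → 1² + 0² + 6² = 1 + 0 + 36 = 37

37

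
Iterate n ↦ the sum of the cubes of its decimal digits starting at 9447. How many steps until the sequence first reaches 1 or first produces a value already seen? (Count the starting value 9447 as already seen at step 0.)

9447 → 9³ + 4³ + 4³ + 7³ = 729 + 64 + 64 + 343 = 1200
1200 → 1³ + 2³ + 0³ + 0³ = 1 + 8 + 0 + 0 = 9
9 → 9³ = 729
729 → 7³ + 2³ + 9³ = 343 + 8 + 729 = 1080
1080 → 1³ + 0³ + 8³ + 0³ = 1 + 0 + 512 + 0 = 513
513 → 5³ + 1³ + 3³ = 125 + 1 + 27 = 153
153 → 1³ + 5³ + 3³ = 1 + 125 + 27 = 153  — 153 repeats.
That took 7 steps.

7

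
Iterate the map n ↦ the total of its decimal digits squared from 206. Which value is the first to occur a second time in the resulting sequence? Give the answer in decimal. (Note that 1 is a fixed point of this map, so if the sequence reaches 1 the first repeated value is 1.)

16

206 → 2² + 0² + 6² = 40
40 → 4² + 0² = 16
16 → 1² + 6² = 37
37 → 3² + 7² = 58
58 → 5² + 8² = 89
89 → 8² + 9² = 145
145 → 1² + 4² + 5² = 42
42 → 4² + 2² = 20
20 → 2² + 0² = 4
4 → 4² = 16  — 16 already appeared earlier.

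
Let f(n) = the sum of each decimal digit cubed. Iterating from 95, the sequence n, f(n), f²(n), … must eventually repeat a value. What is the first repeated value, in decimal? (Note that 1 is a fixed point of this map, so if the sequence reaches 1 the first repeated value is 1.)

371

95 → 9³ + 5³ = 729 + 125 = 854
854 → 8³ + 5³ + 4³ = 512 + 125 + 64 = 701
701 → 7³ + 0³ + 1³ = 343 + 0 + 1 = 344
344 → 3³ + 4³ + 4³ = 27 + 64 + 64 = 155
155 → 1³ + 5³ + 5³ = 1 + 125 + 125 = 251
251 → 2³ + 5³ + 1³ = 8 + 125 + 1 = 134
134 → 1³ + 3³ + 4³ = 1 + 27 + 64 = 92
92 → 9³ + 2³ = 729 + 8 = 737
737 → 7³ + 3³ + 7³ = 343 + 27 + 343 = 713
713 → 7³ + 1³ + 3³ = 343 + 1 + 27 = 371
371 → 3³ + 7³ + 1³ = 27 + 343 + 1 = 371  — 371 already appeared earlier.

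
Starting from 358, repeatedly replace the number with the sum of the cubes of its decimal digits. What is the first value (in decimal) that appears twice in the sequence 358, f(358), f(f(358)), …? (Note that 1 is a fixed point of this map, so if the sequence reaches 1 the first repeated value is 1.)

358 → 3³ + 5³ + 8³ = 664
664 → 6³ + 6³ + 4³ = 496
496 → 4³ + 9³ + 6³ = 1009
1009 → 1³ + 0³ + 0³ + 9³ = 730
730 → 7³ + 3³ + 0³ = 370
370 → 3³ + 7³ + 0³ = 370  — 370 already appeared earlier.

370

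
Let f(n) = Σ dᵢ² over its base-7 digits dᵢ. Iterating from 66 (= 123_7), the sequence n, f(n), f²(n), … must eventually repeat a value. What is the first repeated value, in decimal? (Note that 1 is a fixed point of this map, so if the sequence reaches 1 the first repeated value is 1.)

66 = (1,2,3)_7 → 14
14 = (2,0)_7 → 4
4 = (4)_7 → 16
16 = (2,2)_7 → 8
8 = (1,1)_7 → 2
2 = (2)_7 → 4  — 4 already appeared earlier.

4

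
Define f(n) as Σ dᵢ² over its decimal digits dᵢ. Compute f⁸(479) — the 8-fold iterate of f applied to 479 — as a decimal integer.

479 → 146
146 → 53
53 → 34
34 → 25
25 → 29
29 → 85
85 → 89
89 → 145

145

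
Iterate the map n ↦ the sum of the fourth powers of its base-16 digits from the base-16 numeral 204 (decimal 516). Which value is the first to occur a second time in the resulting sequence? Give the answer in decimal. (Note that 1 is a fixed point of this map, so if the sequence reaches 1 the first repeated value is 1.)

516 = (2,0,4)_16 → 2⁴ + 0⁴ + 4⁴ = 16 + 0 + 256 = 272
272 = (1,1,0)_16 → 1⁴ + 1⁴ + 0⁴ = 1 + 1 + 0 = 2
2 = (2)_16 → 2⁴ = 16
16 = (1,0)_16 → 1⁴ + 0⁴ = 1 + 0 = 1  — reached the fixed point 1.
1 → 1, so 1 is the first repeated value.

1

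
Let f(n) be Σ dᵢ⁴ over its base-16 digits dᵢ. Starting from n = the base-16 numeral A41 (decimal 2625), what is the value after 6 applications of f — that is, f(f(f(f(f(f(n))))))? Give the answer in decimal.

2625 = (10,4,1)_16 → 10⁴ + 4⁴ + 1⁴ = 10257
10257 = (2,8,1,1)_16 → 2⁴ + 8⁴ + 1⁴ + 1⁴ = 4114
4114 = (1,0,1,2)_16 → 1⁴ + 0⁴ + 1⁴ + 2⁴ = 18
18 = (1,2)_16 → 1⁴ + 2⁴ = 17
17 = (1,1)_16 → 1⁴ + 1⁴ = 2
2 = (2)_16 → 2⁴ = 16

16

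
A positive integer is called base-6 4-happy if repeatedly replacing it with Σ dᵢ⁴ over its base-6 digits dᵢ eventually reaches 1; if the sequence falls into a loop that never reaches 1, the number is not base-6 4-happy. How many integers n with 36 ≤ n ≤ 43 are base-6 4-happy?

36: 36 → 1  (reaches 1)
37: 37 → 2 → 16 → 272 → 99 → 353 → 963 → 609 → 978 → 338 → 114 → 82 → 273 → 164 → 353  (repeats 353)
38: 38 → 17 → 641 → 1522 → 259 → 4 → 256 → 258 → 3 → 81 → 98 → 288 → 17  (repeats 17)
39: 39 → 82 → 273 → 164 → 353 → 963 → 609 → 978 → 338 → 114 → 82  (repeats 82)
40: 40 → 257 → 627 → 738 → 178 → 1137 → 788 → 803 → 963 → 609 → 978 → 338 → 114 → 82 → 273 → 164 → 353 → 963  (repeats 963)
41: 41 → 626 → 673 → 338 → 114 → 82 → 273 → 164 → 353 → 963 → 609 → 978 → 338  (repeats 338)
42: 42 → 2 → 16 → 272 → 99 → 353 → 963 → 609 → 978 → 338 → 114 → 82 → 273 → 164 → 353  (repeats 353)
43: 43 → 3 → 81 → 98 → 288 → 17 → 641 → 1522 → 259 → 4 → 256 → 258 → 3  (repeats 3)
base-6 4-happy: 36

1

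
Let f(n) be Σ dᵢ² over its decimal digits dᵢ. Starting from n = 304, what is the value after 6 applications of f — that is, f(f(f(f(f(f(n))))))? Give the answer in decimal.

42

304 → 3² + 0² + 4² = 25
25 → 2² + 5² = 29
29 → 2² + 9² = 85
85 → 8² + 5² = 89
89 → 8² + 9² = 145
145 → 1² + 4² + 5² = 42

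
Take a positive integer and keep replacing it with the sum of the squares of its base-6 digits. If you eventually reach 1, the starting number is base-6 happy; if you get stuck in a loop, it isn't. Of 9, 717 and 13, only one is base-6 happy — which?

9: 9 → 10 → 17 → 29 → 41 → 26 → 20 → 13 → 5 → 25 → 17  — repeats 17 (not base-6 happy)
717: 717 → 44 → 6 → 1  — reaches 1 (base-6 happy)
13: 13 → 5 → 25 → 17 → 29 → 41 → 26 → 20 → 13  — repeats 13 (not base-6 happy)

717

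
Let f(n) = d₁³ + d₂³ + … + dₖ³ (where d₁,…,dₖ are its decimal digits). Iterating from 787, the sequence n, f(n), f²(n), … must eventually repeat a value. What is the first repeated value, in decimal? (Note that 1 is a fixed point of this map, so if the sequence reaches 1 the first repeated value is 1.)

787 → 7³ + 8³ + 7³ = 1198
1198 → 1³ + 1³ + 9³ + 8³ = 1243
1243 → 1³ + 2³ + 4³ + 3³ = 100
100 → 1³ + 0³ + 0³ = 1  — reached the fixed point 1.
1 → 1, so 1 is the first repeated value.

1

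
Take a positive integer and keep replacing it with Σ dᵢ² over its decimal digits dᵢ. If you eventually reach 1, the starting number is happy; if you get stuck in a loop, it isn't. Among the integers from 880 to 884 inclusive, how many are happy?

880: 880 → 128 → 69 → 117 → 51 → 26 → 40 → 16 → 37 → 58 → 89 → 145 → 42 → 20 → 4 → 16  — not happy
881: 881 → 129 → 86 → 100 → 1  — happy
882: 882 → 132 → 14 → 17 → 50 → 25 → 29 → 85 → 89 → 145 → 42 → 20 → 4 → 16 → 37 → 58 → 89  — not happy
883: 883 → 137 → 59 → 106 → 37 → 58 → 89 → 145 → 42 → 20 → 4 → 16 → 37  — not happy
884: 884 → 144 → 33 → 18 → 65 → 61 → 37 → 58 → 89 → 145 → 42 → 20 → 4 → 16 → 37  — not happy
happy: 881

1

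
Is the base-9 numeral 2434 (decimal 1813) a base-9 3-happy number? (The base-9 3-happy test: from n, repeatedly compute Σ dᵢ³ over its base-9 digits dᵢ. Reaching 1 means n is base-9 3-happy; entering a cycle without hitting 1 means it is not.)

1813 = (2,4,3,4)_9 → 2³ + 4³ + 3³ + 4³ = 8 + 64 + 27 + 64 = 163
163 = (2,0,1)_9 → 2³ + 0³ + 1³ = 8 + 0 + 1 = 9
9 = (1,0)_9 → 1³ + 0³ = 1 + 0 = 1  — reached 1.

base-9 3-happy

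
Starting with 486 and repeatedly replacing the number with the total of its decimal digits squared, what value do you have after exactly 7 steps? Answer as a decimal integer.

42

486 → 116
116 → 38
38 → 73
73 → 58
58 → 89
89 → 145
145 → 42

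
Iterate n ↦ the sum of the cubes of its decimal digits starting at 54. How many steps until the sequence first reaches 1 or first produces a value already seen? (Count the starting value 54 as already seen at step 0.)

54 → 5³ + 4³ = 125 + 64 = 189
189 → 1³ + 8³ + 9³ = 1 + 512 + 729 = 1242
1242 → 1³ + 2³ + 4³ + 2³ = 1 + 8 + 64 + 8 = 81
81 → 8³ + 1³ = 512 + 1 = 513
513 → 5³ + 1³ + 3³ = 125 + 1 + 27 = 153
153 → 1³ + 5³ + 3³ = 1 + 125 + 27 = 153  — 153 repeats.
That took 6 steps.

6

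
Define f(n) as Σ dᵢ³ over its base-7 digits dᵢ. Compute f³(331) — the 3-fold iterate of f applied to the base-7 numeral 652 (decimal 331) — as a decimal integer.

331 = (6,5,2)_7 → 6³ + 5³ + 2³ = 349
349 = (1,0,0,6)_7 → 1³ + 0³ + 0³ + 6³ = 217
217 = (4,3,0)_7 → 4³ + 3³ + 0³ = 91

91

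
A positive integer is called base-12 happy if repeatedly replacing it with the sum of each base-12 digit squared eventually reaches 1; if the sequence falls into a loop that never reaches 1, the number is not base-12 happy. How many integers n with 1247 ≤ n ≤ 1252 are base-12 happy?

1247: 1247 → 234 → 86 → 53 → 41 → 34 → 104 → 128 → 164 → 66 → 61 → 26 → 8 → 64 → 41  (repeats 41)
1248: 1248 → 128 → 164 → 66 → 61 → 26 → 8 → 64 → 41 → 34 → 104 → 128  (repeats 128)
1249: 1249 → 129 → 181 → 11 → 121 → 101 → 89 → 74 → 40 → 25 → 5 → 25  (repeats 25)
1250: 1250 → 132 → 121 → 101 → 89 → 74 → 40 → 25 → 5 → 25  (repeats 25)
1251: 1251 → 137 → 146 → 5 → 25 → 5  (repeats 5)
1252: 1252 → 144 → 1  (reaches 1)
base-12 happy: 1252

1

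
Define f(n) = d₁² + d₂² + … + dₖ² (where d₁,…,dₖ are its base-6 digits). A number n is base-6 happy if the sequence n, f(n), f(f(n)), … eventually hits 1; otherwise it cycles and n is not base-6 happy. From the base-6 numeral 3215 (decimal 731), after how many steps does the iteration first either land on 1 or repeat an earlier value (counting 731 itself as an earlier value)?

11

731 = (3,2,1,5)_6 → 3² + 2² + 1² + 5² = 39
39 = (1,0,3)_6 → 1² + 0² + 3² = 10
10 = (1,4)_6 → 1² + 4² = 17
17 = (2,5)_6 → 2² + 5² = 29
29 = (4,5)_6 → 4² + 5² = 41
41 = (1,0,5)_6 → 1² + 0² + 5² = 26
26 = (4,2)_6 → 4² + 2² = 20
20 = (3,2)_6 → 3² + 2² = 13
13 = (2,1)_6 → 2² + 1² = 5
5 = (5)_6 → 5² = 25
25 = (4,1)_6 → 4² + 1² = 17  — 17 repeats.
That took 11 steps.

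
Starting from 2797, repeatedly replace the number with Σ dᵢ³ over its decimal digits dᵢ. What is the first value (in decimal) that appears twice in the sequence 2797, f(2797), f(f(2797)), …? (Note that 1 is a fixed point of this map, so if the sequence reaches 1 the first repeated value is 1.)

1

2797 → 2³ + 7³ + 9³ + 7³ = 1423
1423 → 1³ + 4³ + 2³ + 3³ = 100
100 → 1³ + 0³ + 0³ = 1  — reached the fixed point 1.
1 → 1, so 1 is the first repeated value.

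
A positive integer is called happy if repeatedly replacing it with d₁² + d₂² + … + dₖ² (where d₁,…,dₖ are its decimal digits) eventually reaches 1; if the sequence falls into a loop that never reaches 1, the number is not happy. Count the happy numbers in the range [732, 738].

1

732: 732 → 62 → 40 → 16 → 37 → 58 → 89 → 145 → 42 → 20 → 4 → 16  (repeats 16)
733: 733 → 67 → 85 → 89 → 145 → 42 → 20 → 4 → 16 → 37 → 58 → 89  (repeats 89)
734: 734 → 74 → 65 → 61 → 37 → 58 → 89 → 145 → 42 → 20 → 4 → 16 → 37  (repeats 37)
735: 735 → 83 → 73 → 58 → 89 → 145 → 42 → 20 → 4 → 16 → 37 → 58  (repeats 58)
736: 736 → 94 → 97 → 130 → 10 → 1  (reaches 1)
737: 737 → 107 → 50 → 25 → 29 → 85 → 89 → 145 → 42 → 20 → 4 → 16 → 37 → 58 → 89  (repeats 89)
738: 738 → 122 → 9 → 81 → 65 → 61 → 37 → 58 → 89 → 145 → 42 → 20 → 4 → 16 → 37  (repeats 37)
happy: 736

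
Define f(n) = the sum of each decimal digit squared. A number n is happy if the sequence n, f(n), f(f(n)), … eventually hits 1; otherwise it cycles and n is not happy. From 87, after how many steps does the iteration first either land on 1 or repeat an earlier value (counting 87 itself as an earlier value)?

12

87 → 8² + 7² = 113
113 → 1² + 1² + 3² = 11
11 → 1² + 1² = 2
2 → 2² = 4
4 → 4² = 16
16 → 1² + 6² = 37
37 → 3² + 7² = 58
58 → 5² + 8² = 89
89 → 8² + 9² = 145
145 → 1² + 4² + 5² = 42
42 → 4² + 2² = 20
20 → 2² + 0² = 4  — 4 repeats.
That took 12 steps.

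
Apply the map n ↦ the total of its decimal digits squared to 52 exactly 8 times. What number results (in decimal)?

16

52 → 5² + 2² = 25 + 4 = 29
29 → 2² + 9² = 4 + 81 = 85
85 → 8² + 5² = 64 + 25 = 89
89 → 8² + 9² = 64 + 81 = 145
145 → 1² + 4² + 5² = 1 + 16 + 25 = 42
42 → 4² + 2² = 16 + 4 = 20
20 → 2² + 0² = 4 + 0 = 4
4 → 4² = 16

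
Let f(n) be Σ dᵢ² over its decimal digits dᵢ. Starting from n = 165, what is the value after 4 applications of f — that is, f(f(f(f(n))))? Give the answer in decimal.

165 → 1² + 6² + 5² = 1 + 36 + 25 = 62
62 → 6² + 2² = 36 + 4 = 40
40 → 4² + 0² = 16 + 0 = 16
16 → 1² + 6² = 1 + 36 = 37

37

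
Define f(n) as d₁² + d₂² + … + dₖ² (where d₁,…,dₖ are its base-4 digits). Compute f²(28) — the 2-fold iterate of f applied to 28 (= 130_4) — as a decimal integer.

8

28 = (1,3,0)_4 → 1² + 3² + 0² = 10
10 = (2,2)_4 → 2² + 2² = 8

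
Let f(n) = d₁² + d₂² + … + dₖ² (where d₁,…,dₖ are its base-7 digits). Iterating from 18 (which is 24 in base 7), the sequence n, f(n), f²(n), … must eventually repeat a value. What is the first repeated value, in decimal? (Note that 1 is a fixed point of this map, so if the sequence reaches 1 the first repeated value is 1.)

2

18 = (2,4)_7 → 20
20 = (2,6)_7 → 40
40 = (5,5)_7 → 50
50 = (1,0,1)_7 → 2
2 = (2)_7 → 4
4 = (4)_7 → 16
16 = (2,2)_7 → 8
8 = (1,1)_7 → 2  — 2 already appeared earlier.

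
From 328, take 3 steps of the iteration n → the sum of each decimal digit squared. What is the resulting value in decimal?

328 → 3² + 2² + 8² = 9 + 4 + 64 = 77
77 → 7² + 7² = 49 + 49 = 98
98 → 9² + 8² = 81 + 64 = 145

145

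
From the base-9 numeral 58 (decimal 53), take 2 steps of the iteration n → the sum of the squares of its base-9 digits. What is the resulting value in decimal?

65

53 = (5,8)_9 → 5² + 8² = 89
89 = (1,0,8)_9 → 1² + 0² + 8² = 65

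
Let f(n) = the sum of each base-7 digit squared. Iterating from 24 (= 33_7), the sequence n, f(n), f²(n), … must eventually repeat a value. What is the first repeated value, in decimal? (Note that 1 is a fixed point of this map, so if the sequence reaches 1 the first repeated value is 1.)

2

24 = (3,3)_7 → 3² + 3² = 18
18 = (2,4)_7 → 2² + 4² = 20
20 = (2,6)_7 → 2² + 6² = 40
40 = (5,5)_7 → 5² + 5² = 50
50 = (1,0,1)_7 → 1² + 0² + 1² = 2
2 = (2)_7 → 2² = 4
4 = (4)_7 → 4² = 16
16 = (2,2)_7 → 2² + 2² = 8
8 = (1,1)_7 → 1² + 1² = 2  — 2 already appeared earlier.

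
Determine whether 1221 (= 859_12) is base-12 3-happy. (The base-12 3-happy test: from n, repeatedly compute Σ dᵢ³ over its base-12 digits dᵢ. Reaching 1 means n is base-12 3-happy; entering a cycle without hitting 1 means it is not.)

base-12 3-happy

1221 = (8,5,9)_12 → 8³ + 5³ + 9³ = 1366
1366 = (9,5,10)_12 → 9³ + 5³ + 10³ = 1854
1854 = (1,0,10,6)_12 → 1³ + 0³ + 10³ + 6³ = 1217
1217 = (8,5,5)_12 → 8³ + 5³ + 5³ = 762
762 = (5,3,6)_12 → 5³ + 3³ + 6³ = 368
368 = (2,6,8)_12 → 2³ + 6³ + 8³ = 736
736 = (5,1,4)_12 → 5³ + 1³ + 4³ = 190
190 = (1,3,10)_12 → 1³ + 3³ + 10³ = 1028
1028 = (7,1,8)_12 → 7³ + 1³ + 8³ = 856
856 = (5,11,4)_12 → 5³ + 11³ + 4³ = 1520
1520 = (10,6,8)_12 → 10³ + 6³ + 8³ = 1728
1728 = (1,0,0,0)_12 → 1³ + 0³ + 0³ + 0³ = 1  — reached 1.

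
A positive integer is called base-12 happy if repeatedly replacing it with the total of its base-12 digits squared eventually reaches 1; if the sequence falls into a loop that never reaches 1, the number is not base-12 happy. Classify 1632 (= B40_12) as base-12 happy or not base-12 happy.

not base-12 happy

1632 = (11,4,0)_12 → 11² + 4² + 0² = 137
137 = (11,5)_12 → 11² + 5² = 146
146 = (1,0,2)_12 → 1² + 0² + 2² = 5
5 = (5)_12 → 5² = 25
25 = (2,1)_12 → 2² + 1² = 5  — 5 already seen; the sequence cycles without reaching 1.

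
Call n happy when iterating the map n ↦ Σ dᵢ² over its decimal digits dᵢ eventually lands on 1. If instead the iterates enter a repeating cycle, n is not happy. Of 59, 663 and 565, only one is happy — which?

59: 59 → 106 → 37 → 58 → 89 → 145 → 42 → 20 → 4 → 16 → 37  — repeats 37 (not happy)
663: 663 → 81 → 65 → 61 → 37 → 58 → 89 → 145 → 42 → 20 → 4 → 16 → 37  — repeats 37 (not happy)
565: 565 → 86 → 100 → 1  — reaches 1 (happy)

565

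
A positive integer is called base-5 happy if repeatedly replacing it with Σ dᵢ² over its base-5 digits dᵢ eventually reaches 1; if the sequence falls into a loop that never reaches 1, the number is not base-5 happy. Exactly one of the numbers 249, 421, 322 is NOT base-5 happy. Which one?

249: 249 → 49 → 33 → 11 → 5 → 1  — reaches 1 (base-5 happy)
421: 421 → 27 → 5 → 1  — reaches 1 (base-5 happy)
322: 322 → 28 → 10 → 4 → 16 → 10  — repeats 10 (not base-5 happy)

322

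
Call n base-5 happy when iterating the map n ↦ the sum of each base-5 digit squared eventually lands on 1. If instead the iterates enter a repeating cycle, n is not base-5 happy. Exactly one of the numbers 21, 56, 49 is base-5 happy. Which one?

21: 21 → 17 → 13 → 13  — repeats 13 (not base-5 happy)
56: 56 → 6 → 2 → 4 → 16 → 10 → 4  — repeats 4 (not base-5 happy)
49: 49 → 33 → 11 → 5 → 1  — reaches 1 (base-5 happy)

49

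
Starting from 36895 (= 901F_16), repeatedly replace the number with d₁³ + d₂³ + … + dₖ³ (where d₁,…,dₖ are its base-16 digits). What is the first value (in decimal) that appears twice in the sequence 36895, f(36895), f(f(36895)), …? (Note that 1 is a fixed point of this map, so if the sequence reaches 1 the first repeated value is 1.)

4105

36895 = (9,0,1,15)_16 → 4105
4105 = (1,0,0,9)_16 → 730
730 = (2,13,10)_16 → 3205
3205 = (12,8,5)_16 → 2365
2365 = (9,3,13)_16 → 2953
2953 = (11,8,9)_16 → 2572
2572 = (10,0,12)_16 → 2728
2728 = (10,10,8)_16 → 2512
2512 = (9,13,0)_16 → 2926
2926 = (11,6,14)_16 → 4291
4291 = (1,0,12,3)_16 → 1756
1756 = (6,13,12)_16 → 4141
4141 = (1,0,2,13)_16 → 2206
2206 = (8,9,14)_16 → 3985
3985 = (15,9,1)_16 → 4105  — 4105 already appeared earlier.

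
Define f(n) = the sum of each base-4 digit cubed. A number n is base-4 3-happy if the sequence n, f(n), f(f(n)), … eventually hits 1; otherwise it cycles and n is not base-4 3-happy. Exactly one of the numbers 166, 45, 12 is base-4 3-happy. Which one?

166: 166 → 25 → 10 → 16 → 1  — reaches 1 (base-4 3-happy)
45: 45 → 36 → 9 → 9  — repeats 9 (not base-4 3-happy)
12: 12 → 27 → 36 → 9 → 9  — repeats 9 (not base-4 3-happy)

166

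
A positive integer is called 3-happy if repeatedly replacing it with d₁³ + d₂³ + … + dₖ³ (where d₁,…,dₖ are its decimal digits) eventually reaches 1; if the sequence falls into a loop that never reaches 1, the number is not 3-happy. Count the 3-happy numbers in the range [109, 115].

109: 109 → 730 → 370 → 370  (repeats 370)
110: 110 → 2 → 8 → 512 → 134 → 92 → 737 → 713 → 371 → 371  (repeats 371)
111: 111 → 3 → 27 → 351 → 153 → 153  (repeats 153)
112: 112 → 10 → 1  (reaches 1)
113: 113 → 29 → 737 → 713 → 371 → 371  (repeats 371)
114: 114 → 66 → 432 → 99 → 1458 → 702 → 351 → 153 → 153  (repeats 153)
115: 115 → 127 → 352 → 160 → 217 → 352  (repeats 352)
3-happy: 112

1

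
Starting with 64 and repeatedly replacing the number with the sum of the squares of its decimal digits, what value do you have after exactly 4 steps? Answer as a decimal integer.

64 → 6² + 4² = 52
52 → 5² + 2² = 29
29 → 2² + 9² = 85
85 → 8² + 5² = 89

89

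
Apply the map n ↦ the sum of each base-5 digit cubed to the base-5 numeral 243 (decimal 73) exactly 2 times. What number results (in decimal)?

73 = (2,4,3)_5 → 2³ + 4³ + 3³ = 8 + 64 + 27 = 99
99 = (3,4,4)_5 → 3³ + 4³ + 4³ = 27 + 64 + 64 = 155

155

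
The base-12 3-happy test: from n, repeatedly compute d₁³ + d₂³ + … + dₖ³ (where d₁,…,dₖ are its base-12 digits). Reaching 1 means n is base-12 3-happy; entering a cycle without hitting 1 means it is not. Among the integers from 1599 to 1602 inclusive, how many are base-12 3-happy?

1599: 1599 → 1359 → 881 → 342 → 288 → 8 → 512 → 755 → 1464 → 1008 → 343 → 415 → 1351 → 1136 → 1855 → 1344 → 793 → 342  — not base-12 3-happy
1600: 1600 → 1396 → 1305 → 1458 → 1217 → 762 → 368 → 736 → 190 → 1028 → 856 → 1520 → 1728 → 1  — base-12 3-happy
1601: 1601 → 1457 → 1126 → 2072 → 585 → 793 → 342 → 288 → 8 → 512 → 755 → 1464 → 1008 → 343 → 415 → 1351 → 1136 → 1855 → 1344 → 793  — not base-12 3-happy
1602: 1602 → 1548 → 1729 → 2 → 8 → 512 → 755 → 1464 → 1008 → 343 → 415 → 1351 → 1136 → 1855 → 1344 → 793 → 342 → 288 → 8  — not base-12 3-happy
base-12 3-happy: 1600

1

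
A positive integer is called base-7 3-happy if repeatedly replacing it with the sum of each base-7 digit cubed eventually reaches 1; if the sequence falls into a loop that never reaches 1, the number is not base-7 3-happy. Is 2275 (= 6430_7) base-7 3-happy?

base-7 3-happy

2275 = (6,4,3,0)_7 → 6³ + 4³ + 3³ + 0³ = 307
307 = (6,1,6)_7 → 6³ + 1³ + 6³ = 433
433 = (1,1,5,6)_7 → 1³ + 1³ + 5³ + 6³ = 343
343 = (1,0,0,0)_7 → 1³ + 0³ + 0³ + 0³ = 1  — reached 1.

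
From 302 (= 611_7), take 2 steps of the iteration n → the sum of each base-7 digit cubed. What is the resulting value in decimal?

302 = (6,1,1)_7 → 6³ + 1³ + 1³ = 216 + 1 + 1 = 218
218 = (4,3,1)_7 → 4³ + 3³ + 1³ = 64 + 27 + 1 = 92

92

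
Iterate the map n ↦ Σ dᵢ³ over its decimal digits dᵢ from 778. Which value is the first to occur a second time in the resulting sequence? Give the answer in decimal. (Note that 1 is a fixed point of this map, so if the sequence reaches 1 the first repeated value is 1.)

778 → 7³ + 7³ + 8³ = 343 + 343 + 512 = 1198
1198 → 1³ + 1³ + 9³ + 8³ = 1 + 1 + 729 + 512 = 1243
1243 → 1³ + 2³ + 4³ + 3³ = 1 + 8 + 64 + 27 = 100
100 → 1³ + 0³ + 0³ = 1 + 0 + 0 = 1  — reached the fixed point 1.
1 → 1, so 1 is the first repeated value.

1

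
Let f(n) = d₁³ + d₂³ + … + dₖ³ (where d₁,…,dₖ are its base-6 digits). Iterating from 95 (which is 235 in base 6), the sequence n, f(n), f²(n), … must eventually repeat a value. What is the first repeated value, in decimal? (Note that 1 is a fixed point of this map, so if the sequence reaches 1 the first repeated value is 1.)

190

95 = (2,3,5)_6 → 160
160 = (4,2,4)_6 → 136
136 = (3,4,4)_6 → 155
155 = (4,1,5)_6 → 190
190 = (5,1,4)_6 → 190  — 190 already appeared earlier.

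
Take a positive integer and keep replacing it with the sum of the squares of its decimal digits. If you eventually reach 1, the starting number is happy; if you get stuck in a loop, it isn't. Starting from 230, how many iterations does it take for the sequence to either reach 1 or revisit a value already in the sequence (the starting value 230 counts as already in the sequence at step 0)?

3

230 → 2² + 3² + 0² = 13
13 → 1² + 3² = 10
10 → 1² + 0² = 1  — reached 1.
That took 3 steps.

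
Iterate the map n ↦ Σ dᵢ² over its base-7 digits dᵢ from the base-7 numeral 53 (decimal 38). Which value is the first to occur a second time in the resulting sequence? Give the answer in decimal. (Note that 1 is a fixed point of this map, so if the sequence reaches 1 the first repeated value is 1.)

10

38 = (5,3)_7 → 34
34 = (4,6)_7 → 52
52 = (1,0,3)_7 → 10
10 = (1,3)_7 → 10  — 10 already appeared earlier.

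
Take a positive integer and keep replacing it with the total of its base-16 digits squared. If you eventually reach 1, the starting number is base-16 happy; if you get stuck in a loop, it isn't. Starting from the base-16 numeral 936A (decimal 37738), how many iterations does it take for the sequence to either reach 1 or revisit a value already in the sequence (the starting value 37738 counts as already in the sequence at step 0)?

37738 = (9,3,6,10)_16 → 9² + 3² + 6² + 10² = 226
226 = (14,2)_16 → 14² + 2² = 200
200 = (12,8)_16 → 12² + 8² = 208
208 = (13,0)_16 → 13² + 0² = 169
169 = (10,9)_16 → 10² + 9² = 181
181 = (11,5)_16 → 11² + 5² = 146
146 = (9,2)_16 → 9² + 2² = 85
85 = (5,5)_16 → 5² + 5² = 50
50 = (3,2)_16 → 3² + 2² = 13
13 = (13)_16 → 13² = 169  — 169 repeats.
That took 10 steps.

10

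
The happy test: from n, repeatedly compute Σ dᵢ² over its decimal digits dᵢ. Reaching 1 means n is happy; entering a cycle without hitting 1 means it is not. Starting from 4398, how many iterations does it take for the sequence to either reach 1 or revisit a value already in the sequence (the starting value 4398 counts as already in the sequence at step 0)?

14

4398 → 170
170 → 50
50 → 25
25 → 29
29 → 85
85 → 89
89 → 145
145 → 42
42 → 20
20 → 4
4 → 16
16 → 37
37 → 58
58 → 89  — 89 repeats.
That took 14 steps.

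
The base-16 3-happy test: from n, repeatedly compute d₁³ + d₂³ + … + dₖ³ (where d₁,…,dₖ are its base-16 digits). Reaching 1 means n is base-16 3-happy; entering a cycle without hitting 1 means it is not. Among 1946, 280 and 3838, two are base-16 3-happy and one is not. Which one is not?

1946

1946: 1946 → 2072 → 1025 → 65 → 65  — repeats 65 (not base-16 3-happy)
280: 280 → 514 → 16 → 1  — reaches 1 (base-16 3-happy)
3838: 3838 → 8863 → 4120 → 514 → 16 → 1  — reaches 1 (base-16 3-happy)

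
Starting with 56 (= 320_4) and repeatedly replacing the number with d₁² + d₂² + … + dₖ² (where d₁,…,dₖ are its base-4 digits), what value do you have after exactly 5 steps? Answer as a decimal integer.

1

56 = (3,2,0)_4 → 13
13 = (3,1)_4 → 10
10 = (2,2)_4 → 8
8 = (2,0)_4 → 4
4 = (1,0)_4 → 1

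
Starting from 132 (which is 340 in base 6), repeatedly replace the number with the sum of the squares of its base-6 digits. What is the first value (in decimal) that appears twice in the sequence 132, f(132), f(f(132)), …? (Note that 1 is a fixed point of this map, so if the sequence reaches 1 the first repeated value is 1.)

132 = (3,4,0)_6 → 3² + 4² + 0² = 9 + 16 + 0 = 25
25 = (4,1)_6 → 4² + 1² = 16 + 1 = 17
17 = (2,5)_6 → 2² + 5² = 4 + 25 = 29
29 = (4,5)_6 → 4² + 5² = 16 + 25 = 41
41 = (1,0,5)_6 → 1² + 0² + 5² = 1 + 0 + 25 = 26
26 = (4,2)_6 → 4² + 2² = 16 + 4 = 20
20 = (3,2)_6 → 3² + 2² = 9 + 4 = 13
13 = (2,1)_6 → 2² + 1² = 4 + 1 = 5
5 = (5)_6 → 5² = 25  — 25 already appeared earlier.

25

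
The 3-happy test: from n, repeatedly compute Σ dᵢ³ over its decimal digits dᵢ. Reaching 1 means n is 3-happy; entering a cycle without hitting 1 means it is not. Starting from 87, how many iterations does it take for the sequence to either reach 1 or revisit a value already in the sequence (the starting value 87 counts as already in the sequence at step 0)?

87 → 8³ + 7³ = 512 + 343 = 855
855 → 8³ + 5³ + 5³ = 512 + 125 + 125 = 762
762 → 7³ + 6³ + 2³ = 343 + 216 + 8 = 567
567 → 5³ + 6³ + 7³ = 125 + 216 + 343 = 684
684 → 6³ + 8³ + 4³ = 216 + 512 + 64 = 792
792 → 7³ + 9³ + 2³ = 343 + 729 + 8 = 1080
1080 → 1³ + 0³ + 8³ + 0³ = 1 + 0 + 512 + 0 = 513
513 → 5³ + 1³ + 3³ = 125 + 1 + 27 = 153
153 → 1³ + 5³ + 3³ = 1 + 125 + 27 = 153  — 153 repeats.
That took 9 steps.

9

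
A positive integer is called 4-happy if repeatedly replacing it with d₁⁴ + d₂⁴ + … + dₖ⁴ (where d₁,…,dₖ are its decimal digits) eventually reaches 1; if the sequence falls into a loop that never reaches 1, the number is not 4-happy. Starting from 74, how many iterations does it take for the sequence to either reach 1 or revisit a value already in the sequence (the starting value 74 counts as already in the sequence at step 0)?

9

74 → 2657
2657 → 4338
4338 → 4514
4514 → 1138
1138 → 4179
4179 → 9219
9219 → 13139
13139 → 6725
6725 → 4338  — 4338 repeats.
That took 9 steps.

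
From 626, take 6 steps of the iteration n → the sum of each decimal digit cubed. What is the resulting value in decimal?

737

626 → 6³ + 2³ + 6³ = 216 + 8 + 216 = 440
440 → 4³ + 4³ + 0³ = 64 + 64 + 0 = 128
128 → 1³ + 2³ + 8³ = 1 + 8 + 512 = 521
521 → 5³ + 2³ + 1³ = 125 + 8 + 1 = 134
134 → 1³ + 3³ + 4³ = 1 + 27 + 64 = 92
92 → 9³ + 2³ = 729 + 8 = 737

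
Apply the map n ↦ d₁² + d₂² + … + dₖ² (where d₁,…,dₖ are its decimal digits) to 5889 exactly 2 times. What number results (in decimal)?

29

5889 → 5² + 8² + 8² + 9² = 234
234 → 2² + 3² + 4² = 29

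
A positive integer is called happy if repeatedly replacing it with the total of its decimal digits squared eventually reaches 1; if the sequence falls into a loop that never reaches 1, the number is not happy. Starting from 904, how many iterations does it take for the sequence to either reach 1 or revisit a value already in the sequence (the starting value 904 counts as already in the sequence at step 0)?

904 → 9² + 0² + 4² = 97
97 → 9² + 7² = 130
130 → 1² + 3² + 0² = 10
10 → 1² + 0² = 1  — reached 1.
That took 4 steps.

4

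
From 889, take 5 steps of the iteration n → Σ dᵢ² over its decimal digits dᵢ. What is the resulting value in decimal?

889 → 8² + 8² + 9² = 64 + 64 + 81 = 209
209 → 2² + 0² + 9² = 4 + 0 + 81 = 85
85 → 8² + 5² = 64 + 25 = 89
89 → 8² + 9² = 64 + 81 = 145
145 → 1² + 4² + 5² = 1 + 16 + 25 = 42

42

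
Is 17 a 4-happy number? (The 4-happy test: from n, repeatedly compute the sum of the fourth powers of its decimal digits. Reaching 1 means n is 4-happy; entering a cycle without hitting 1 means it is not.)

not 4-happy

17 → 1⁴ + 7⁴ = 1 + 2401 = 2402
2402 → 2⁴ + 4⁴ + 0⁴ + 2⁴ = 16 + 256 + 0 + 16 = 288
288 → 2⁴ + 8⁴ + 8⁴ = 16 + 4096 + 4096 = 8208
8208 → 8⁴ + 2⁴ + 0⁴ + 8⁴ = 4096 + 16 + 0 + 4096 = 8208  — 8208 already seen; the sequence cycles without reaching 1.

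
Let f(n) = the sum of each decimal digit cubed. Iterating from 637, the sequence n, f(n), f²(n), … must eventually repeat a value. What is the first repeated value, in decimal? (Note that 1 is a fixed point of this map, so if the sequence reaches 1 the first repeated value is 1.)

370

637 → 6³ + 3³ + 7³ = 586
586 → 5³ + 8³ + 6³ = 853
853 → 8³ + 5³ + 3³ = 664
664 → 6³ + 6³ + 4³ = 496
496 → 4³ + 9³ + 6³ = 1009
1009 → 1³ + 0³ + 0³ + 9³ = 730
730 → 7³ + 3³ + 0³ = 370
370 → 3³ + 7³ + 0³ = 370  — 370 already appeared earlier.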